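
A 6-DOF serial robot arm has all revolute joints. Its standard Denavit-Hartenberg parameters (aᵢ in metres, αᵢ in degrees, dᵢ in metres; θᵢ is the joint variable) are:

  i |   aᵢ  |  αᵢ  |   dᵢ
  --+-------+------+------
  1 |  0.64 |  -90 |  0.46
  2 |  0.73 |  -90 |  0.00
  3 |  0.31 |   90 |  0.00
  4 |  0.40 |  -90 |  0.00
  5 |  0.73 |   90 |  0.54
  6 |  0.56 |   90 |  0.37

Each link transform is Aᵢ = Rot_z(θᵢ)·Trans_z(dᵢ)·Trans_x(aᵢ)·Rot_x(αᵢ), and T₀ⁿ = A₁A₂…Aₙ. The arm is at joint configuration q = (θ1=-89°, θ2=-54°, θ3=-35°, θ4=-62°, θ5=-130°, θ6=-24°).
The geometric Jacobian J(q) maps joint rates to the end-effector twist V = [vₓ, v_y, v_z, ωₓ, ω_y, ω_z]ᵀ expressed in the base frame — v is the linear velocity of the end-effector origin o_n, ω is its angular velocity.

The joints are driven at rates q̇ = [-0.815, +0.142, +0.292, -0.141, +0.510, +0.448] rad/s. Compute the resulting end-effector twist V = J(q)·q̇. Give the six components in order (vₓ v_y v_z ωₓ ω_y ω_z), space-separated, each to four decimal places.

-0.4337 -0.6164 0.1355 -0.0268 -0.9596 -0.9148

o_n = [0.7638, -1.5489, 0.4558]
J₁: ẑ×o_n = [1.5489, 0.7638, -0.0000], ω = ẑ
J2: z=[0.9998, 0.0175, 0.0000] o=[0.0112, -0.6399, 0.4600] → [-0.0001, 0.0042, -0.9220, 0.9998, 0.0175, 0.0000]
J3: z=[0.0141, -0.8089, -0.5878] o=[0.0187, -1.0689, 1.0506] → [0.1990, -0.4296, 0.5960, 0.0141, -0.8089, -0.5878]
J4: z=[0.8131, 0.3514, -0.4640] o=[0.1990, -1.2151, 1.2560] → [-0.4361, 0.3886, -0.4699, 0.8131, 0.3514, -0.4640]
J5: z=[0.5204, -0.7960, 0.3092] o=[0.3033, -1.0179, 1.5881] → [1.0654, 0.7316, 0.0902, 0.5204, -0.7960, 0.3092]
J6: z=[-0.7224, -0.6034, -0.3376] o=[0.9167, -1.4825, 1.1060] → [0.3699, -0.4181, -0.0443, -0.7224, -0.6034, -0.3376]
V = J·q̇ = [-0.4337, -0.6164, 0.1355, -0.0268, -0.9596, -0.9148]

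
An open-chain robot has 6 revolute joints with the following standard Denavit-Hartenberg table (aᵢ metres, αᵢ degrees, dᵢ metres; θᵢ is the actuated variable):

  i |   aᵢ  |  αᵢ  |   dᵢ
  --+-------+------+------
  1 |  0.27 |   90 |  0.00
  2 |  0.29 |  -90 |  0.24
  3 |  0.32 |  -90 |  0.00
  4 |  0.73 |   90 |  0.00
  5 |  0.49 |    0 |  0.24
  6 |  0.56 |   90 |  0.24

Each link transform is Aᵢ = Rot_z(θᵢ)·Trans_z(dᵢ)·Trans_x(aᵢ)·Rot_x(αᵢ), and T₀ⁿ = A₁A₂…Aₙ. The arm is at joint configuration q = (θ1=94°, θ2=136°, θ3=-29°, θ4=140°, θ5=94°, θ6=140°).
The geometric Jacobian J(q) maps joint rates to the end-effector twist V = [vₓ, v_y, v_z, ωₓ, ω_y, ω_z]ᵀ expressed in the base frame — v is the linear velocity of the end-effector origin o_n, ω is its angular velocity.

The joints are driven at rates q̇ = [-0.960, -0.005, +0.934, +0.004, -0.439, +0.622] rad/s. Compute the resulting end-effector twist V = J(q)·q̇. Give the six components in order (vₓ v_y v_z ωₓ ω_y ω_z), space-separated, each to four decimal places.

o_n = [0.3590, 0.2750, 0.8588]
J₁: ẑ×o_n = [-0.2750, 0.3590, 0.0000], ω = ẑ
J2: z=[0.9976, 0.0698, 0.0000] o=[-0.0188, 0.2693, 0.0000] → [0.0599, -0.8567, -0.0207, 0.9976, 0.0698, 0.0000]
J3: z=[0.0485, -0.6930, -0.7193] o=[0.2351, 0.0780, 0.2015] → [-0.3137, -0.1209, 0.0954, 0.0485, -0.6930, -0.7193]
J4: z=[-0.8482, -0.4089, 0.3368] o=[0.4039, -0.1120, 0.3959] → [-0.3196, 0.3775, -0.3467, -0.8482, -0.4089, 0.3368]
J5: z=[0.3020, 0.1492, 0.9416] o=[0.0862, 0.5452, 0.3937] → [0.3237, 0.1164, -0.1223, 0.3020, 0.1492, 0.9416]
J6: z=[0.3020, 0.1492, 0.9416] o=[-0.2410, 0.3503, 0.7844] → [0.0820, 0.5425, -0.1122, 0.3020, 0.1492, 0.9416]
V = J·q̇ = [-0.1217, -0.1654, 0.0716, 0.0921, -0.6219, -1.4582]

-0.1217 -0.1654 0.0716 0.0921 -0.6219 -1.4582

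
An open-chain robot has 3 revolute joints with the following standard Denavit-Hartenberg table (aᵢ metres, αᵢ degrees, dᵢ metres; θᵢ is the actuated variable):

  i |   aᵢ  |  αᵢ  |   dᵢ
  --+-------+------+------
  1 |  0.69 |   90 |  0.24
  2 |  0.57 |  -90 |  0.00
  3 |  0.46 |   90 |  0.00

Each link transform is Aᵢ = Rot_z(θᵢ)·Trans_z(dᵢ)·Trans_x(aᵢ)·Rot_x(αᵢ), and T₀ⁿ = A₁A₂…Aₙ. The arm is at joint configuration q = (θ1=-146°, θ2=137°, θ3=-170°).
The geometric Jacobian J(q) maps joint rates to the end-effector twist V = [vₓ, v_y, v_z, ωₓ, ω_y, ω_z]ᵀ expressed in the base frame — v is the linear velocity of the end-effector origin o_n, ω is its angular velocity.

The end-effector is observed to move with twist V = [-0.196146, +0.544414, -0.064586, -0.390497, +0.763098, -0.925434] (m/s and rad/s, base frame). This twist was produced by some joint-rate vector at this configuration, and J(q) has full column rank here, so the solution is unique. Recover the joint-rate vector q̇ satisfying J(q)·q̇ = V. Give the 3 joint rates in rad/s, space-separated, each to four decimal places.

-0.8150 0.8510 0.1510

o_n = [-0.5458, -0.2718, 0.3198]
J₁: ẑ×o_n = [0.2718, -0.5458, 0.0000], ω = ẑ
J2: z=[-0.5592, 0.8290, 0.0000] o=[-0.5720, -0.3858, 0.2400] → [0.0661, 0.0446, -0.0856, -0.5592, 0.8290, 0.0000]
J3: z=[0.5654, 0.3814, -0.7314] o=[-0.2264, -0.1527, 0.6287] → [-0.2049, 0.4082, 0.0545, 0.5654, 0.3814, -0.7314]
q̇ = J⁺·V = [-0.8150, 0.8510, 0.1510]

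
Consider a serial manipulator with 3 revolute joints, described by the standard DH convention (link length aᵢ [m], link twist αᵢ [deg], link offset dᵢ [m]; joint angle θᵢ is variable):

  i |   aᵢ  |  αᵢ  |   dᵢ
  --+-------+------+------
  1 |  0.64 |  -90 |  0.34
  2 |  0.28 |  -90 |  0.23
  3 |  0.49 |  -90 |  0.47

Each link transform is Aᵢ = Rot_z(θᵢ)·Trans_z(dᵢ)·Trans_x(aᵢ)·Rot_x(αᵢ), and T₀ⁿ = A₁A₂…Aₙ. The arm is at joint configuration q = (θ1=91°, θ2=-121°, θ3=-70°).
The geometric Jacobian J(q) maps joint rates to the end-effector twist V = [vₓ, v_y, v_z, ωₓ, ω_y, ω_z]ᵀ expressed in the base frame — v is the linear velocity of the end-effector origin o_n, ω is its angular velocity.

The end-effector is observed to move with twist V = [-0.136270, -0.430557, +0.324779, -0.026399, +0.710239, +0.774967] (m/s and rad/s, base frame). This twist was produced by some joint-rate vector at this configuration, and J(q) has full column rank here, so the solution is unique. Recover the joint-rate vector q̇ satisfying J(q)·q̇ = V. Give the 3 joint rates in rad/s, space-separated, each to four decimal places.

o_n = [-0.7045, 0.8002, 0.9657]
J₁: ẑ×o_n = [-0.8002, -0.7045, 0.0000], ω = ẑ
J2: z=[-0.9998, -0.0175, 0.0000] o=[-0.0112, 0.6399, 0.3400] → [-0.0109, 0.6256, -0.1723, -0.9998, -0.0175, 0.0000]
J3: z=[-0.0150, 0.8570, 0.5150] o=[-0.2386, 0.4917, 0.5800] → [0.1717, -0.2342, 0.3947, -0.0150, 0.8570, 0.5150]
q̇ = J⁺·V = [0.3480, 0.0140, 0.8290]

0.3480 0.0140 0.8290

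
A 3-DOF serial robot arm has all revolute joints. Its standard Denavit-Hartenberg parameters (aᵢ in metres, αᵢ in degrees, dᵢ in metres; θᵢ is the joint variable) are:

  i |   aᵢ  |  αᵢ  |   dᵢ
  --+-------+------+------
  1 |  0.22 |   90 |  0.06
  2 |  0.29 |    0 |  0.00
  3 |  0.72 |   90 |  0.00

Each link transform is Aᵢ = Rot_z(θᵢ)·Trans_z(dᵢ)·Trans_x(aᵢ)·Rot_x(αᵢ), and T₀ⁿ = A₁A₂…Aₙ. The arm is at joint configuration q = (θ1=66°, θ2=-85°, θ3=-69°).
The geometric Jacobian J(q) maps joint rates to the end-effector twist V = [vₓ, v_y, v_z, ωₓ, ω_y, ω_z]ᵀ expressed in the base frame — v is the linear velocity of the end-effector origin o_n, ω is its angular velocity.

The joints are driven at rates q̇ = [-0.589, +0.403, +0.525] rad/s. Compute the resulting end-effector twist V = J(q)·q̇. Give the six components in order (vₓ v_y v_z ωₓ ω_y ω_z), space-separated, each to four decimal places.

o_n = [-0.1634, -0.3671, -0.5445]
J₁: ẑ×o_n = [0.3671, -0.1634, 0.0000], ω = ẑ
J2: z=[0.9135, -0.4067, 0.0000] o=[0.0895, 0.2010, 0.0600] → [0.2459, 0.5523, -0.6219, 0.9135, -0.4067, 0.0000]
J3: z=[0.9135, -0.4067, 0.0000] o=[0.0998, 0.2241, -0.2289] → [0.1284, 0.2883, -0.6471, 0.9135, -0.4067, 0.0000]
V = J·q̇ = [-0.0497, 0.4702, -0.5904, 0.8478, -0.3775, -0.5890]

-0.0497 0.4702 -0.5904 0.8478 -0.3775 -0.5890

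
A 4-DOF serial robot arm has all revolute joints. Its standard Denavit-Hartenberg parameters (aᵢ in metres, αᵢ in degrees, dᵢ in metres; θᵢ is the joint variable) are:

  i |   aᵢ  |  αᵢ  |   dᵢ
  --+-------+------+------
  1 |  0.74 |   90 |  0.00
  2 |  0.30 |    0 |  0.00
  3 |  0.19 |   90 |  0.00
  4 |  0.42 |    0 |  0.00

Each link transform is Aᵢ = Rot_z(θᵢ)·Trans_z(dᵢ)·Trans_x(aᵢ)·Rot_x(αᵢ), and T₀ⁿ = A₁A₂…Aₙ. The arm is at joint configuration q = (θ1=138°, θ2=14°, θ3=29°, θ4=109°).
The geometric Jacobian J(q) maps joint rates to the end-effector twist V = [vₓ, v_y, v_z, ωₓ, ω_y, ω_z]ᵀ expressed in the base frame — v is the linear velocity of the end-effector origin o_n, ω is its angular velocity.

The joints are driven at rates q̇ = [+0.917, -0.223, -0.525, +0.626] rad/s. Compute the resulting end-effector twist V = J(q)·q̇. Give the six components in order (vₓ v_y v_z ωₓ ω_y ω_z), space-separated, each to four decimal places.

-0.8816 -0.6418 -0.2636 -0.8178 -0.2702 0.4592

o_n = [-0.5295, 1.0111, 0.1089]
J₁: ẑ×o_n = [-1.0111, -0.5295, 0.0000], ω = ẑ
J2: z=[0.6691, 0.7431, 0.0000] o=[-0.5499, 0.4952, 0.0000] → [0.0809, -0.0729, 0.3300, 0.6691, 0.7431, 0.0000]
J3: z=[0.6691, 0.7431, 0.0000] o=[-0.7662, 0.6899, 0.0726] → [0.0270, -0.0243, 0.0390, 0.6691, 0.7431, 0.0000]
J4: z=[-0.5068, 0.4563, -0.7314] o=[-0.8695, 0.7829, 0.2022] → [0.1243, -0.2960, -0.2708, -0.5068, 0.4563, -0.7314]
V = J·q̇ = [-0.8816, -0.6418, -0.2636, -0.8178, -0.2702, 0.4592]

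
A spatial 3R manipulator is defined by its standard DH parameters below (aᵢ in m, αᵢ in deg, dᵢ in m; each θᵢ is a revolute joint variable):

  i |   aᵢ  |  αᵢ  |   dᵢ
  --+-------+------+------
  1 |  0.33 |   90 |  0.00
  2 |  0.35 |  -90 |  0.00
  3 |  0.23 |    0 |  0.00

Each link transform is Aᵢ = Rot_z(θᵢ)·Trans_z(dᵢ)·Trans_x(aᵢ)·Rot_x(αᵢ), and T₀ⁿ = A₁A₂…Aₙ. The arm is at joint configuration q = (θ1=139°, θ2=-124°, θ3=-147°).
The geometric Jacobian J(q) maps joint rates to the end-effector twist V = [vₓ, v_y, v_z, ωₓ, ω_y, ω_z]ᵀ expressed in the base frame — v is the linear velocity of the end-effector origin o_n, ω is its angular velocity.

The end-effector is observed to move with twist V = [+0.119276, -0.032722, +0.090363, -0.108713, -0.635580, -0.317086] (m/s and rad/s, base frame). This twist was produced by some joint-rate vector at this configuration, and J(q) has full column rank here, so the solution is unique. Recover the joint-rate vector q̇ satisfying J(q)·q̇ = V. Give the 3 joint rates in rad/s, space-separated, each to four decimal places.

o_n = [-0.1006, 0.2534, -0.1302]
J₁: ẑ×o_n = [-0.2534, -0.1006, 0.0000], ω = ẑ
J2: z=[0.6561, 0.7547, 0.0000] o=[-0.2491, 0.2165, 0.0000] → [-0.0983, 0.0854, -0.0879, 0.6561, 0.7547, 0.0000]
J3: z=[-0.6257, 0.5439, -0.5592] o=[-0.1013, 0.0881, -0.2902] → [0.1794, 0.0996, -0.1039, -0.6257, 0.5439, -0.5592]
q̇ = J⁺·V = [-0.5430, -0.5510, -0.4040]

-0.5430 -0.5510 -0.4040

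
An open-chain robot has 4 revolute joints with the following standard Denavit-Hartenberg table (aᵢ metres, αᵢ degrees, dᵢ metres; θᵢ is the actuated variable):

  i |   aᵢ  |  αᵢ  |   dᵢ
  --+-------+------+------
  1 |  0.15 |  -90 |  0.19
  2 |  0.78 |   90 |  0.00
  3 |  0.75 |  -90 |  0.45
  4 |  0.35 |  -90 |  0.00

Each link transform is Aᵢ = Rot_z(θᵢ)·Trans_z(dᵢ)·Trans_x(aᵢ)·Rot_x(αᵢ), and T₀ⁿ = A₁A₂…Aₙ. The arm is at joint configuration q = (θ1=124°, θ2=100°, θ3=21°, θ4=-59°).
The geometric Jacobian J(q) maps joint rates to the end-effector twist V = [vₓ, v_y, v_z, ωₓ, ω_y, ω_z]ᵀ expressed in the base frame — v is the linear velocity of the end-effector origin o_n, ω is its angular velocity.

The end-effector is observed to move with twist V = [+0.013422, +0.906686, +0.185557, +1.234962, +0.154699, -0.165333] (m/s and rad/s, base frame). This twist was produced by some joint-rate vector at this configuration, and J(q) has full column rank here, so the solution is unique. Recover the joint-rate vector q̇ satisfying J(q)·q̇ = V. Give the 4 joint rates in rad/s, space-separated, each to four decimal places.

0.0350 -0.3420 -0.5190 -0.8230

o_n = [-0.6132, 0.3130, -1.5637]
J₁: ẑ×o_n = [-0.3130, -0.6132, 0.0000], ω = ẑ
J2: z=[-0.8290, -0.5592, 0.0000] o=[-0.0839, 0.1244, 0.1900] → [0.9806, -1.4539, -0.4524, -0.8290, -0.5592, 0.0000]
J3: z=[-0.5507, 0.8164, -0.1736] o=[-0.0081, 0.0121, -0.5782] → [-0.7524, -0.4377, 0.3283, -0.5507, 0.8164, -0.1736]
J4: z=[-0.8088, -0.4705, 0.3529] o=[-0.4108, 0.1284, -1.3458] → [0.0373, -0.2476, -0.2445, -0.8088, -0.4705, 0.3529]
q̇ = J⁺·V = [0.0350, -0.3420, -0.5190, -0.8230]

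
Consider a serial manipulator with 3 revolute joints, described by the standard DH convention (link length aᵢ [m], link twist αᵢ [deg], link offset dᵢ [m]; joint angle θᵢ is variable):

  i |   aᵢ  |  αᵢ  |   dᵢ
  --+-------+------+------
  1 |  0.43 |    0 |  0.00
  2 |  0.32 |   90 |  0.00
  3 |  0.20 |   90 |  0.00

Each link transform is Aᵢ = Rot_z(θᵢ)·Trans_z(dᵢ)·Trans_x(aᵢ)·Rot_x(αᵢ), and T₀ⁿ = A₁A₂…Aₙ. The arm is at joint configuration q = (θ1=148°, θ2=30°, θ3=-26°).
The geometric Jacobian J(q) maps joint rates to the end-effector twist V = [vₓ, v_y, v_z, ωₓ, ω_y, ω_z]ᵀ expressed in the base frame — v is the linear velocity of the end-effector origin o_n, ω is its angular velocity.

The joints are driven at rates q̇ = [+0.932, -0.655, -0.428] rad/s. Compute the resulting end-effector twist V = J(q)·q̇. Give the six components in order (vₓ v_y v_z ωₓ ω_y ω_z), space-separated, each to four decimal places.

o_n = [-0.8641, 0.2453, -0.0877]
J₁: ẑ×o_n = [-0.2453, -0.8641, 0.0000], ω = ẑ
J2: z=[0.0000, 0.0000, 1.0000] o=[-0.3647, 0.2279, 0.0000] → [-0.0174, -0.4995, 0.0000, 0.0000, 0.0000, 1.0000]
J3: z=[0.0349, 0.9994, 0.0000] o=[-0.6845, 0.2390, 0.0000] → [-0.0876, 0.0031, 0.1798, 0.0349, 0.9994, 0.0000]
V = J·q̇ = [-0.1797, -0.4795, -0.0769, -0.0149, -0.4277, 0.2770]

-0.1797 -0.4795 -0.0769 -0.0149 -0.4277 0.2770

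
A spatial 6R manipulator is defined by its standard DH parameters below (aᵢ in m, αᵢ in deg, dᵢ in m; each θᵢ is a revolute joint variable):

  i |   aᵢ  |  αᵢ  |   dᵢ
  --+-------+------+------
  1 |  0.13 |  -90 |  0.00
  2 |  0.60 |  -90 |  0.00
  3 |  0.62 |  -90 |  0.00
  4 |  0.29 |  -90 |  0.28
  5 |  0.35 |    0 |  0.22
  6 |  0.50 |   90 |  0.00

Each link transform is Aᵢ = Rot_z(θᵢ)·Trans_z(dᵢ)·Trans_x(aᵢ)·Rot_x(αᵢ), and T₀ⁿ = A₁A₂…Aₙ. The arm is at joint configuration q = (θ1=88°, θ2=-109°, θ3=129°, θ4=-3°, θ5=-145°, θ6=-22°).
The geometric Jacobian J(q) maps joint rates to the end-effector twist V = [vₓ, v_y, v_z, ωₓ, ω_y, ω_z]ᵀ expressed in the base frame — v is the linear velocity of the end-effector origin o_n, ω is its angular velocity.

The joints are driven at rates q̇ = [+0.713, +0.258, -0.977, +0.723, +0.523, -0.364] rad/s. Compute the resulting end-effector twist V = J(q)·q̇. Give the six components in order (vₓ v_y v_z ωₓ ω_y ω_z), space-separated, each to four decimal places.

0.4482 0.2481 -0.1964 -0.7371 -0.8641 -0.1930

o_n = [-0.2620, -0.1075, -0.0366]
J₁: ẑ×o_n = [0.1075, -0.2620, 0.0000], ω = ẑ
J2: z=[-0.9994, 0.0349, 0.0000] o=[0.0045, 0.1299, 0.0000] → [-0.0013, -0.0366, 0.2465, -0.9994, 0.0349, 0.0000]
J3: z=[0.0330, 0.9449, 0.3256] o=[-0.0023, -0.0653, 0.5673] → [-0.5569, -0.0646, 0.2440, 0.0330, 0.9449, 0.3256]
J4: z=[-0.6201, 0.2748, -0.7348] o=[0.4837, 0.0448, 0.1984] → [-0.1765, 0.4022, 0.2994, -0.6201, 0.2748, -0.7348]
J5: z=[0.0081, -0.9344, -0.3563] o=[0.5376, 0.1876, -0.1747] → [-0.2342, 0.2837, -0.7494, 0.0081, -0.9344, -0.3563]
J6: z=[0.0081, -0.9344, -0.3563] o=[0.1899, -0.0279, -0.2352] → [-0.2139, 0.1594, -0.4229, 0.0081, -0.9344, -0.3563]
V = J·q̇ = [0.4482, 0.2481, -0.1964, -0.7371, -0.8641, -0.1930]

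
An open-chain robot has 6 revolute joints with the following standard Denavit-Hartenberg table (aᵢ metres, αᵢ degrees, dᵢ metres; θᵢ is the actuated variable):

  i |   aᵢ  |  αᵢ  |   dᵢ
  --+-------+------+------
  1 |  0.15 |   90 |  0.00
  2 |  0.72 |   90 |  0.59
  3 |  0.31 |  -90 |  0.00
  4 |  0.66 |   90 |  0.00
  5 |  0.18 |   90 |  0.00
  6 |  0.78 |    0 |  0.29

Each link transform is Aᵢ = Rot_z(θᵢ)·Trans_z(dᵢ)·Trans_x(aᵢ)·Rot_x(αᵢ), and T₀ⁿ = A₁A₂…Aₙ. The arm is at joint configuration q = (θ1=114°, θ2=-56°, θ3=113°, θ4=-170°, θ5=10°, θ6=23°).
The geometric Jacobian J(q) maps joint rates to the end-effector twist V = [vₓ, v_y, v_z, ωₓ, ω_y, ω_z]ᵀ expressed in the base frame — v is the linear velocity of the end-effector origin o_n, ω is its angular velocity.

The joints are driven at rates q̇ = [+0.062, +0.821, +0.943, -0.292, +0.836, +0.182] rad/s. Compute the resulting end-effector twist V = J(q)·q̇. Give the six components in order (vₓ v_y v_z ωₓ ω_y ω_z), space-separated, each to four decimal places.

o_n = [-0.8957, 0.6144, -1.1083]
J₁: ẑ×o_n = [-0.6144, -0.8957, 0.0000], ω = ẑ
J2: z=[0.9135, 0.4067, 0.0000] o=[-0.0610, 0.1370, 0.0000] → [-0.4508, 1.0125, 0.7756, 0.9135, 0.4067, 0.0000]
J3: z=[0.3372, -0.7574, -0.5592] o=[0.3142, 0.7448, -0.5969] → [0.3144, 0.8490, -0.9603, 0.3372, -0.7574, -0.5592]
J4: z=[-0.1476, -0.6292, 0.7631] o=[0.6025, 0.7990, -0.4965] → [0.5258, -1.2336, -0.9153, -0.1476, -0.6292, 0.7631]
J5: z=[-0.4935, 0.7155, 0.4944] o=[0.0368, 0.5986, -0.7711] → [-0.2491, -0.6275, 0.6594, -0.4935, 0.7155, 0.4944]
J6: z=[-0.0035, 0.5669, -0.8238] o=[-0.1198, 0.5251, -0.8210] → [-0.0893, 0.6382, 0.4395, -0.0035, 0.5669, -0.8238]
V = J·q̇ = [-0.4897, 1.5281, 0.6297, 0.6979, 0.5048, -0.4247]

-0.4897 1.5281 0.6297 0.6979 0.5048 -0.4247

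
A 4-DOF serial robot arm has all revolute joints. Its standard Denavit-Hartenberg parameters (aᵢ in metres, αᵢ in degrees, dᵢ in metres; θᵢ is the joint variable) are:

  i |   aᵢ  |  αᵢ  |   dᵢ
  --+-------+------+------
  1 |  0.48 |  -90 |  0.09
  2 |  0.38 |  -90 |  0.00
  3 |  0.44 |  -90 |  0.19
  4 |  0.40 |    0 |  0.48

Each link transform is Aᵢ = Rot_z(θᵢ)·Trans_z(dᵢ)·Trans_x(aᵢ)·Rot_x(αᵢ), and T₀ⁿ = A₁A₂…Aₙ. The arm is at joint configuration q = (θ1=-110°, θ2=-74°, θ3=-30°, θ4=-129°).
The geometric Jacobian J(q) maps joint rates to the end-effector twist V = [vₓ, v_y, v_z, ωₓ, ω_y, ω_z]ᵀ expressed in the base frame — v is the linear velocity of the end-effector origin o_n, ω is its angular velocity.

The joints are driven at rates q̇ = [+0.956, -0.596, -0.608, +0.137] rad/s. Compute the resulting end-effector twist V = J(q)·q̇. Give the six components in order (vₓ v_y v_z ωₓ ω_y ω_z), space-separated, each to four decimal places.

1.2948 -0.5120 0.6295 -0.4781 0.7759 1.1894

o_n = [-0.7048, -0.9963, 0.7047]
J₁: ẑ×o_n = [0.9963, -0.7048, 0.0000], ω = ẑ
J2: z=[0.9397, -0.3420, 0.0000] o=[-0.1642, -0.4511, 0.0900] → [-0.2102, -0.5776, -0.6973, 0.9397, -0.3420, 0.0000]
J3: z=[-0.3288, -0.9033, -0.2756] o=[-0.2000, -0.5495, 0.4553] → [-0.3484, 0.2211, -0.3091, -0.3288, -0.9033, -0.2756]
J4: z=[-0.8609, 0.1667, 0.4806] o=[-0.0917, -0.8950, 0.7692] → [0.0379, -0.3503, 0.1894, -0.8609, 0.1667, 0.4806]
V = J·q̇ = [1.2948, -0.5120, 0.6295, -0.4781, 0.7759, 1.1894]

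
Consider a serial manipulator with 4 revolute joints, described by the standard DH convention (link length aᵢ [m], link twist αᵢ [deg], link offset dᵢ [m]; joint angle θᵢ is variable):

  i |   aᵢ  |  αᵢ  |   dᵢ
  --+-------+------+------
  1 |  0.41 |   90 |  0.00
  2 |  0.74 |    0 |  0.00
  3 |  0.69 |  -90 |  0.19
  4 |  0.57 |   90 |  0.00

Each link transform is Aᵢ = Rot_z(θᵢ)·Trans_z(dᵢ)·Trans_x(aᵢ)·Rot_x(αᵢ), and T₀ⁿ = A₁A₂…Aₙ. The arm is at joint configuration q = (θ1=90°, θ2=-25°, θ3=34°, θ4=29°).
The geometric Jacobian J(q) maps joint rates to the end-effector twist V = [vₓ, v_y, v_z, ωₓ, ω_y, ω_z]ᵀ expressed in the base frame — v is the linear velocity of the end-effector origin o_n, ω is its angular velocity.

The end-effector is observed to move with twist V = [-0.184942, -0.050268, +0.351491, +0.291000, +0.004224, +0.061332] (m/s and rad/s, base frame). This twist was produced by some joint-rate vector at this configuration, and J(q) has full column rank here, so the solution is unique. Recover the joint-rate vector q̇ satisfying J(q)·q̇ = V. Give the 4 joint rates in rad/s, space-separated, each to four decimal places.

o_n = [-0.0863, 2.2546, -0.1268]
J₁: ẑ×o_n = [-2.2546, -0.0863, 0.0000], ω = ẑ
J2: z=[1.0000, -0.0000, 0.0000] o=[0.0000, 0.4100, 0.0000] → [-0.0000, 0.1268, 1.8446, 1.0000, -0.0000, 0.0000]
J3: z=[1.0000, -0.0000, 0.0000] o=[0.0000, 1.0807, -0.3127] → [-0.0000, -0.1859, 1.1739, 1.0000, -0.0000, 0.0000]
J4: z=[-0.0000, -0.1564, 0.9877] o=[0.1900, 1.7622, -0.2048] → [-0.4985, -0.2729, -0.0432, -0.0000, -0.1564, 0.9877]
q̇ = J⁺·V = [0.0880, 0.0130, 0.2780, -0.0270]

0.0880 0.0130 0.2780 -0.0270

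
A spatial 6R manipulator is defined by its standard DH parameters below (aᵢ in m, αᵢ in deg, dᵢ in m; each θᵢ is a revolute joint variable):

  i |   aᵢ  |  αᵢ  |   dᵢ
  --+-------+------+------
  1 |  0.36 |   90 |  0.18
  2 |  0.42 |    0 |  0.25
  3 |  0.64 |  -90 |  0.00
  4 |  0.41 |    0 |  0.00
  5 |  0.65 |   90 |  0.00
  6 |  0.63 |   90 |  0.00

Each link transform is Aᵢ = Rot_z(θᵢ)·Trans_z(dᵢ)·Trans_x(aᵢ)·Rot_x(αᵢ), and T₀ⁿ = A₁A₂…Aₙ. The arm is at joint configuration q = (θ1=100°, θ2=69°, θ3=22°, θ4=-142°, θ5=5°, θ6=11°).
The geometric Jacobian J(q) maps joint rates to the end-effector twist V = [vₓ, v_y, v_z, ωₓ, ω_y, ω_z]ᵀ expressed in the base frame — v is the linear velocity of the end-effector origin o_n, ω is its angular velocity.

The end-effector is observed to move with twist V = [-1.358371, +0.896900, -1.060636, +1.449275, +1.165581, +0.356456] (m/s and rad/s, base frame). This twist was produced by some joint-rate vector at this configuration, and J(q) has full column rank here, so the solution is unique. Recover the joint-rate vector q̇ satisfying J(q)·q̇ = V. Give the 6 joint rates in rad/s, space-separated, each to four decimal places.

0.2460 0.6550 0.8730 -0.8100 -0.0880 -0.1390

o_n = [1.2771, 0.6324, -0.0407]
J₁: ẑ×o_n = [-0.6324, 1.2771, 0.0000], ω = ẑ
J2: z=[0.9848, 0.1736, 0.0000] o=[-0.0625, 0.3545, 0.1800] → [-0.0383, 0.2173, 0.0410, 0.9848, 0.1736, 0.0000]
J3: z=[0.9848, 0.1736, 0.0000] o=[0.1576, 0.5462, 0.5721] → [-0.1064, 0.6034, -0.1095, 0.9848, 0.1736, 0.0000]
J4: z=[0.1736, -0.9847, -0.0175] o=[0.1595, 0.5352, 1.2120] → [1.2351, 0.1980, 1.1173, 0.1736, -0.9847, -0.0175]
J5: z=[0.1736, -0.9847, -0.0175] o=[0.4071, 0.5846, 0.8890] → [0.9162, 0.1462, 0.8649, 0.1736, -0.9847, -0.0175]
J6: z=[-0.7223, -0.1153, -0.6819] o=[0.8422, 0.6697, 0.4137] → [0.0269, -0.6247, 0.0771, -0.7223, -0.1153, -0.6819]
q̇ = J⁺·V = [0.2460, 0.6550, 0.8730, -0.8100, -0.0880, -0.1390]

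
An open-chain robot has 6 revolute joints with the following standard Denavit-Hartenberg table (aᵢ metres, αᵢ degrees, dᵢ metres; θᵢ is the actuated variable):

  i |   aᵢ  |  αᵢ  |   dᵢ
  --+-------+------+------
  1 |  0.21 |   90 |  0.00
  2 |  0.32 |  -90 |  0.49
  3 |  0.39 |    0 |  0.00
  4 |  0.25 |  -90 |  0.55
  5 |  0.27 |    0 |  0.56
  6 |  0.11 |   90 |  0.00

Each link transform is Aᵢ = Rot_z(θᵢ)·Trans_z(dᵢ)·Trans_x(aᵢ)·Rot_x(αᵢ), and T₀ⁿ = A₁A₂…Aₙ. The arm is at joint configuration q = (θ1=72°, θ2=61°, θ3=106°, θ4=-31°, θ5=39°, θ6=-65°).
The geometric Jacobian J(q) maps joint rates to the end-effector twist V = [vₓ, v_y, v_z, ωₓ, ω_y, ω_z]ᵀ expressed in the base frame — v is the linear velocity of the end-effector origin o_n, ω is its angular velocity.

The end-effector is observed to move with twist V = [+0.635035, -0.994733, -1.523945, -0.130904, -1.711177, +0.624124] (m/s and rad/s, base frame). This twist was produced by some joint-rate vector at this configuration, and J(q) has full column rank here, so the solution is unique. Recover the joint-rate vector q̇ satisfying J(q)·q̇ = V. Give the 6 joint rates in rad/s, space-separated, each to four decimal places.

o_n = [-0.6200, -0.0653, 0.0469]
J₁: ẑ×o_n = [0.0653, -0.6200, 0.0000], ω = ẑ
J2: z=[0.9511, -0.3090, 0.0000] o=[0.0649, 0.1997, 0.0000] → [-0.0145, -0.0446, -0.4637, 0.9511, -0.3090, 0.0000]
J3: z=[-0.2703, -0.8318, 0.4848] o=[0.5789, 0.1958, 0.2799] → [0.3204, -0.6442, -0.9267, -0.2703, -0.8318, 0.4848]
J4: z=[-0.2703, -0.8318, 0.4848] o=[0.2062, 0.2621, 0.1859] → [0.2744, -0.4381, -0.5988, -0.2703, -0.8318, 0.4848]
J5: z=[-0.3909, -0.3654, -0.8448] o=[-0.1624, -0.0909, 0.5091] → [0.1905, 0.2059, -0.1772, -0.3909, -0.3654, -0.8448]
J6: z=[-0.3909, -0.3654, -0.8448] o=[-0.5200, -0.0665, 0.0011] → [-0.0157, 0.1024, -0.0370, -0.3909, -0.3654, -0.8448]
q̇ = J⁺·V = [0.6030, 0.6160, 0.6160, 0.8530, 0.9020, -0.0840]

0.6030 0.6160 0.6160 0.8530 0.9020 -0.0840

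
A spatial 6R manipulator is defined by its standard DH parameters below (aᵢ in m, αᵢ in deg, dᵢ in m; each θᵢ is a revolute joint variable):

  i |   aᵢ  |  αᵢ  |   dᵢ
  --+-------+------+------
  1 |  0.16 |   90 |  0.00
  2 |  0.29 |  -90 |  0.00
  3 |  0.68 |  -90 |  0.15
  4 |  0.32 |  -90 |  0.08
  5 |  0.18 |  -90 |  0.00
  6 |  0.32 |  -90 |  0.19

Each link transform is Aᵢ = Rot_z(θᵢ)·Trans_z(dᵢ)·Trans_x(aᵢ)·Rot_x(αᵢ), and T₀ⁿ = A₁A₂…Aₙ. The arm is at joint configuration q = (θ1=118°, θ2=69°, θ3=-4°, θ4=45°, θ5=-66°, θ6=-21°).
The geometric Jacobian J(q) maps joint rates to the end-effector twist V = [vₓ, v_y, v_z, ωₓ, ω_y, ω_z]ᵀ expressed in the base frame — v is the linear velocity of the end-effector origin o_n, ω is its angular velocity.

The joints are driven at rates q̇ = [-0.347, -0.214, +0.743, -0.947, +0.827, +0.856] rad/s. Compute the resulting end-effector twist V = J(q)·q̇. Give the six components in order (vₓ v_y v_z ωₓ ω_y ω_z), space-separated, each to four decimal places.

o_n = [-0.8151, 0.7593, 1.1607]
J₁: ẑ×o_n = [-0.7593, -0.8151, 0.0000], ω = ẑ
J2: z=[0.8829, 0.4695, 0.0000] o=[-0.0751, 0.1413, 0.0000] → [0.5449, -1.0248, 0.8931, 0.8829, 0.4695, 0.0000]
J3: z=[0.4383, -0.8243, 0.3584] o=[-0.1239, 0.2330, 0.2707] → [-0.9222, -0.6378, -0.3391, 0.4383, -0.8243, 0.3584]
J4: z=[-0.8925, -0.4463, 0.0651] o=[-0.1304, 0.3463, 0.9578] → [-0.1175, 0.1365, -0.6741, -0.8925, -0.4463, 0.0651]
J5: z=[-0.2348, 0.3365, -0.9119] o=[-0.3250, 0.5760, 1.0926] → [0.1901, 0.4629, 0.1219, -0.2348, 0.3365, -0.9119]
J6: z=[0.0113, 0.9390, 0.3436] o=[-0.5000, 0.5633, 1.1330] → [-0.0413, -0.1086, 0.2982, 0.0113, 0.9390, 0.3436]
V = J·q̇ = [-0.3053, 0.1889, 0.5513, 0.7974, 0.7918, -0.6024]

-0.3053 0.1889 0.5513 0.7974 0.7918 -0.6024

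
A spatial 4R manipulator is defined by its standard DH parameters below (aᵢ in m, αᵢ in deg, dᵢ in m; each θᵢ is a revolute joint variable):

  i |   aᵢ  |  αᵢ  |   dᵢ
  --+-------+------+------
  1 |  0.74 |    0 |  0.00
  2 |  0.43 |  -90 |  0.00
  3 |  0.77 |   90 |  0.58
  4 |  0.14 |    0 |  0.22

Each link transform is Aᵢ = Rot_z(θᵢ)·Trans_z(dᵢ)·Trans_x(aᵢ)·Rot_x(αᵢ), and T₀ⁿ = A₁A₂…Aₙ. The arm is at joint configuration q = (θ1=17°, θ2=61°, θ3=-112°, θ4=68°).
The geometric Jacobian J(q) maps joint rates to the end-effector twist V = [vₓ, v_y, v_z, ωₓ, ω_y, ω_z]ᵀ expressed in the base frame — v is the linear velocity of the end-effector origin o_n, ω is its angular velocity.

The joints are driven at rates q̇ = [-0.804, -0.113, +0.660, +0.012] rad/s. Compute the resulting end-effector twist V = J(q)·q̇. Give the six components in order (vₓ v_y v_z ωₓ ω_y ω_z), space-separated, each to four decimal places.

0.3285 0.5231 0.3365 -0.6479 0.1263 -0.9215

o_n = [-0.0037, 0.2837, 0.6801]
J₁: ẑ×o_n = [-0.2837, -0.0037, 0.0000], ω = ẑ
J2: z=[0.0000, 0.0000, 1.0000] o=[0.7077, 0.2164, 0.0000] → [-0.0673, -0.7114, 0.0000, 0.0000, 0.0000, 1.0000]
J3: z=[-0.9781, 0.2079, 0.0000] o=[0.7971, 0.6370, 0.0000] → [0.1414, 0.6653, 0.5121, -0.9781, 0.2079, 0.0000]
J4: z=[-0.1928, -0.9069, -0.3746] o=[0.1698, 0.4754, 0.7139] → [-0.0412, 0.0585, -0.1204, -0.1928, -0.9069, -0.3746]
V = J·q̇ = [0.3285, 0.5231, 0.3365, -0.6479, 0.1263, -0.9215]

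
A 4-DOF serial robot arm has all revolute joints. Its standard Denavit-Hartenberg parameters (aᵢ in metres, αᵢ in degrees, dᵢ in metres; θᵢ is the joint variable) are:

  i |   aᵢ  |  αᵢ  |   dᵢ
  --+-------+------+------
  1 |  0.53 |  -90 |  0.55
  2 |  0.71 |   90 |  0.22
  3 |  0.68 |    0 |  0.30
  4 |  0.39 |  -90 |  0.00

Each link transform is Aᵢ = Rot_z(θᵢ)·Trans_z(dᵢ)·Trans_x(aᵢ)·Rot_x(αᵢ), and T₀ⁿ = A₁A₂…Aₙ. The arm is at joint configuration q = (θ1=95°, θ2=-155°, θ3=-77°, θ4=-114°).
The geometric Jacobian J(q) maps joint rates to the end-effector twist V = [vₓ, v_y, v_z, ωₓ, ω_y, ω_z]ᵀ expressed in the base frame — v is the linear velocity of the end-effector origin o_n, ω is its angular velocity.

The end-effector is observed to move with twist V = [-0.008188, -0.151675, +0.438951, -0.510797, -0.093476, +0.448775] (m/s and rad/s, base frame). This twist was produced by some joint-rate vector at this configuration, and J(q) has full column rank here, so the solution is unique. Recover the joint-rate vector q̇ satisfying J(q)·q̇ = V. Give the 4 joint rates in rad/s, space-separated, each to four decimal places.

0.5530 0.5170 0.5430 -0.4280

o_n = [0.3695, 0.0003, 0.4810]
J₁: ẑ×o_n = [-0.0003, 0.3695, 0.0000], ω = ẑ
J2: z=[-0.9962, -0.0872, 0.0000] o=[-0.0462, 0.5280, 0.5500] → [0.0060, -0.0687, 0.5619, -0.9962, -0.0872, 0.0000]
J3: z=[0.0368, -0.4210, -0.9063] o=[-0.2093, -0.1322, 0.8501] → [0.2755, -0.5110, 0.2486, 0.0368, -0.4210, -0.9063]
J4: z=[0.0368, -0.4210, -0.9063] o=[0.4739, -0.3389, 0.6428] → [0.3755, 0.1006, -0.0314, 0.0368, -0.4210, -0.9063]
q̇ = J⁺·V = [0.5530, 0.5170, 0.5430, -0.4280]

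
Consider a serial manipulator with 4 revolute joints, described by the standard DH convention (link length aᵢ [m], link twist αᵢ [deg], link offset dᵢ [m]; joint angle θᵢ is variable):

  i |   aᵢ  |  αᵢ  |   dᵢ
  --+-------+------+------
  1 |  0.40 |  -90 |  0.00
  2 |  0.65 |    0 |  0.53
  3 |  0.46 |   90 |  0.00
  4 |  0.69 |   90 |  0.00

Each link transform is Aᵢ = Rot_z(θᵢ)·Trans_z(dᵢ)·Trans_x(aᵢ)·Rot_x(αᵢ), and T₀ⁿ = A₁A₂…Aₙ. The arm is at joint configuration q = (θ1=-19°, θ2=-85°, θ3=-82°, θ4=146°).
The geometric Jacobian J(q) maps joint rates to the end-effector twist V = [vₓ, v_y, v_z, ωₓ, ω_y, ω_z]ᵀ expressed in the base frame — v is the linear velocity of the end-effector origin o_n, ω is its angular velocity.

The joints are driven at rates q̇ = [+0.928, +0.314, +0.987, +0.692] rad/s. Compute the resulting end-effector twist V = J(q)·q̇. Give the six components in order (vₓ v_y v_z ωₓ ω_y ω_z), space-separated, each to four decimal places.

o_n = [0.8332, 0.6817, 0.6223]
J₁: ẑ×o_n = [-0.6817, 0.8332, 0.0000], ω = ẑ
J2: z=[0.3256, 0.9455, 0.0000] o=[0.3782, -0.1302, 0.0000] → [0.5884, -0.2026, -0.1658, 0.3256, 0.9455, 0.0000]
J3: z=[0.3256, 0.9455, 0.0000] o=[0.6043, 0.3525, 0.6475] → [-0.0238, 0.0082, -0.1092, 0.3256, 0.9455, 0.0000]
J4: z=[-0.2127, 0.0732, -0.9744] o=[0.1805, 0.4984, 0.7510] → [0.1692, -0.6633, -0.0868, -0.2127, 0.0732, -0.9744]
V = J·q̇ = [-0.3543, 0.2587, -0.2199, 0.2764, 1.2808, 0.2537]

-0.3543 0.2587 -0.2199 0.2764 1.2808 0.2537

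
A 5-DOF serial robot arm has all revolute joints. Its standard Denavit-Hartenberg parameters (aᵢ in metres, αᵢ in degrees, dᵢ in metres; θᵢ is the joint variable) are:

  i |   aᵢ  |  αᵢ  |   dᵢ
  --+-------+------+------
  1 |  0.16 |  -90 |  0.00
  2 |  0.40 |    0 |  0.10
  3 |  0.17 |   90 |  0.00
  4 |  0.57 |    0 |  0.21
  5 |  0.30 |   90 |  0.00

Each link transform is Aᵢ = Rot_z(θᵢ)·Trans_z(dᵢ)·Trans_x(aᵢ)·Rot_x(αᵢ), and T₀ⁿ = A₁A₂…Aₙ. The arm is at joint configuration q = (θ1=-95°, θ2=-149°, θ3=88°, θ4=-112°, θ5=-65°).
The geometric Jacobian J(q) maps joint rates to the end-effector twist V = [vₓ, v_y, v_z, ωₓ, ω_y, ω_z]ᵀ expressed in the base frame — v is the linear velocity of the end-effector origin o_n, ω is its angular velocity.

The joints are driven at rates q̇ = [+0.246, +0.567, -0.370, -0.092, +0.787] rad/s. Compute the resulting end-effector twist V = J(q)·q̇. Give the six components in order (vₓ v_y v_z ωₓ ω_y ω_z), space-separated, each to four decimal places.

-0.3331 -0.1402 0.2304 0.2492 0.5884 0.5829

o_n = [-0.3961, 0.5696, 0.0077]
J₁: ẑ×o_n = [-0.5696, -0.3961, 0.0000], ω = ẑ
J2: z=[0.9962, -0.0872, 0.0000] o=[-0.0139, -0.1594, 0.0000] → [-0.0007, -0.0077, 0.6929, 0.9962, -0.0872, 0.0000]
J3: z=[0.9962, -0.0872, 0.0000] o=[0.1156, 0.1735, 0.2060] → [0.0173, 0.1975, 0.3500, 0.9962, -0.0872, 0.0000]
J4: z=[0.0762, 0.8713, 0.4848] o=[0.1084, 0.0914, 0.3547] → [-0.5342, -0.2181, 0.4760, 0.0762, 0.8713, 0.4848]
J5: z=[0.0762, 0.8713, 0.4848] o=[-0.3931, 0.4235, 0.2698] → [-0.2991, 0.0185, 0.0137, 0.0762, 0.8713, 0.4848]
V = J·q̇ = [-0.3331, -0.1402, 0.2304, 0.2492, 0.5884, 0.5829]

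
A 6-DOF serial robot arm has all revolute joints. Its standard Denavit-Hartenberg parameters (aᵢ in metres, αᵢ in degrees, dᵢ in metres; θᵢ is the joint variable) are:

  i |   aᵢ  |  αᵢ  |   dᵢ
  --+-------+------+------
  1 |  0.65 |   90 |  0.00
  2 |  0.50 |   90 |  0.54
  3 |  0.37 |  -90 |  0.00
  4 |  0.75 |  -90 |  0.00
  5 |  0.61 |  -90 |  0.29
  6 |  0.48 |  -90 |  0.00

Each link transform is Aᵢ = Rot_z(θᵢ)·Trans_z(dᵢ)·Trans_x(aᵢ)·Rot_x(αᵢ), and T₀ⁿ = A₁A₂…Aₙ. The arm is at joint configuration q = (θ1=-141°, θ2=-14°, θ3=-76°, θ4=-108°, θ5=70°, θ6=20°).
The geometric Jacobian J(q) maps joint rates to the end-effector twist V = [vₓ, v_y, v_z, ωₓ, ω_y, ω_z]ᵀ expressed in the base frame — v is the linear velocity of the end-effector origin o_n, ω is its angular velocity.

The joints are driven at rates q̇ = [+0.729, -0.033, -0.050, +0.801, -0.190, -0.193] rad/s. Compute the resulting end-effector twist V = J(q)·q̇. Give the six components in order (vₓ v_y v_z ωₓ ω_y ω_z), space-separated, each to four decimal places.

0.3299 -0.7515 -0.4198 -0.8350 -0.1531 0.4775

o_n = [-0.0720, 0.1442, -0.9602]
J₁: ẑ×o_n = [-0.1442, -0.0720, 0.0000], ω = ẑ
J2: z=[-0.6293, 0.7771, 0.0000] o=[-0.5051, -0.4091, 0.0000] → [-0.7462, -0.6043, -0.6848, -0.6293, 0.7771, 0.0000]
J3: z=[0.1880, 0.1522, -0.9703] o=[-1.2220, -0.2947, -0.1210] → [0.2981, -0.9581, -0.0926, 0.1880, 0.1522, -0.9703]
J4: z=[-0.8839, -0.4045, -0.2347] o=[-1.0636, -0.6284, -0.1426] → [0.5120, -0.9554, -0.2818, -0.8839, -0.4045, -0.2347]
J5: z=[0.4653, -0.8106, -0.3555] o=[-1.0287, -0.3108, -0.8212] → [0.2744, -0.2754, 0.9872, 0.4653, -0.8106, -0.3555]
J6: z=[0.2586, -0.2596, 0.9304] o=[-0.3774, -0.2257, -0.9785] → [-0.3489, 0.2794, 0.1749, 0.2586, -0.2596, 0.9304]
V = J·q̇ = [0.3299, -0.7515, -0.4198, -0.8350, -0.1531, 0.4775]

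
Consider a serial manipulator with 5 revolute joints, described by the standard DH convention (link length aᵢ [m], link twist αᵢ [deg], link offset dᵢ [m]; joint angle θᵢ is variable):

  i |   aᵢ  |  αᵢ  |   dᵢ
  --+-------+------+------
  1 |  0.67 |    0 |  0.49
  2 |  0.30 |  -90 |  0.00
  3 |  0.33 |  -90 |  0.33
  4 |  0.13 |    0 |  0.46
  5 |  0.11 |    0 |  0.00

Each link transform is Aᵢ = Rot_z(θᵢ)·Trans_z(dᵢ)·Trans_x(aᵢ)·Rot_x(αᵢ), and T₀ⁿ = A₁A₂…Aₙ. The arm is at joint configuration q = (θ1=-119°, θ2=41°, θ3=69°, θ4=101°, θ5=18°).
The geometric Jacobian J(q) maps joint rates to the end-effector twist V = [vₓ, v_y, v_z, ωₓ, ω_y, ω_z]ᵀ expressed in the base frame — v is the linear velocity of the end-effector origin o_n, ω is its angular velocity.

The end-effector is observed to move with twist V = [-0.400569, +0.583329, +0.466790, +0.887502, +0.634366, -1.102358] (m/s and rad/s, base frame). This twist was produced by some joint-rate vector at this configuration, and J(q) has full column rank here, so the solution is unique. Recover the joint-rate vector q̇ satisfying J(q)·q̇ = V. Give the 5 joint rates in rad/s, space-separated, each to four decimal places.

-0.6920 -0.2430 1.0000 0.7190 -0.2520

o_n = [-0.2291, -0.5256, 0.0900]
J₁: ẑ×o_n = [0.5256, -0.2291, 0.0000], ω = ẑ
J2: z=[0.0000, 0.0000, 1.0000] o=[-0.3248, -0.5860, 0.4900] → [-0.0604, 0.0957, 0.0000, 0.0000, 0.0000, 1.0000]
J3: z=[0.9781, 0.2079, 0.0000] o=[-0.2624, -0.8794, 0.4900] → [-0.0832, 0.3912, 0.3392, 0.9781, 0.2079, 0.0000]
J4: z=[-0.1941, 0.9132, -0.3584] o=[0.0849, -0.9265, 0.1819] → [0.0598, 0.0947, 0.2090, -0.1941, 0.9132, -0.3584]
J5: z=[-0.1941, 0.9132, -0.3584] o=[-0.1310, -0.5243, 0.0402] → [0.0450, 0.0448, 0.0898, -0.1941, 0.9132, -0.3584]
q̇ = J⁺·V = [-0.6920, -0.2430, 1.0000, 0.7190, -0.2520]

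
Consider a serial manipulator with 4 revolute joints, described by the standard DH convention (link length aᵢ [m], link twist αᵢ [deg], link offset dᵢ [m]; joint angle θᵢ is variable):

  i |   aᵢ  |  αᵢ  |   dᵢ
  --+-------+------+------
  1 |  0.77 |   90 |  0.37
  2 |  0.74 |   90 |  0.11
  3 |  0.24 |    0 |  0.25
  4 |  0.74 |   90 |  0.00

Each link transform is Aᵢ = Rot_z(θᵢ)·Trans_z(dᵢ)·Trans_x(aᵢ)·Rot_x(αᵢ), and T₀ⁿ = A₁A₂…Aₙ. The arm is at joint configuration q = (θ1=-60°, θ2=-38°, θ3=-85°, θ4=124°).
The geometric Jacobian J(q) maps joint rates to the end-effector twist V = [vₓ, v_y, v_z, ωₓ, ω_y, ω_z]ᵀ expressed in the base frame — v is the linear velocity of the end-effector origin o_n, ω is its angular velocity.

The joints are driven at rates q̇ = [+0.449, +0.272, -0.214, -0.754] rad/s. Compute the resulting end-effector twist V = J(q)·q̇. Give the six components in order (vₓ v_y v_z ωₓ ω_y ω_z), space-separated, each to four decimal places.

o_n = [0.5429, -1.6136, -0.6495]
J₁: ẑ×o_n = [1.6136, 0.5429, -0.0000], ω = ẑ
J2: z=[-0.8660, -0.5000, 0.0000] o=[0.3850, -0.6668, 0.3700] → [0.5098, -0.8829, 0.8989, -0.8660, -0.5000, 0.0000]
J3: z=[-0.3078, 0.5332, -0.7880] o=[0.5813, -1.2268, -0.0856] → [-0.6054, -0.1434, 0.1395, -0.3078, 0.5332, -0.7880]
J4: z=[-0.3078, 0.5332, -0.7880] o=[0.7196, -0.9883, -0.2955] → [-0.6815, 0.0303, 0.2867, -0.3078, 0.5332, -0.7880]
V = J·q̇ = [1.5066, 0.0115, -0.0015, 0.0624, -0.6521, 1.2118]

1.5066 0.0115 -0.0015 0.0624 -0.6521 1.2118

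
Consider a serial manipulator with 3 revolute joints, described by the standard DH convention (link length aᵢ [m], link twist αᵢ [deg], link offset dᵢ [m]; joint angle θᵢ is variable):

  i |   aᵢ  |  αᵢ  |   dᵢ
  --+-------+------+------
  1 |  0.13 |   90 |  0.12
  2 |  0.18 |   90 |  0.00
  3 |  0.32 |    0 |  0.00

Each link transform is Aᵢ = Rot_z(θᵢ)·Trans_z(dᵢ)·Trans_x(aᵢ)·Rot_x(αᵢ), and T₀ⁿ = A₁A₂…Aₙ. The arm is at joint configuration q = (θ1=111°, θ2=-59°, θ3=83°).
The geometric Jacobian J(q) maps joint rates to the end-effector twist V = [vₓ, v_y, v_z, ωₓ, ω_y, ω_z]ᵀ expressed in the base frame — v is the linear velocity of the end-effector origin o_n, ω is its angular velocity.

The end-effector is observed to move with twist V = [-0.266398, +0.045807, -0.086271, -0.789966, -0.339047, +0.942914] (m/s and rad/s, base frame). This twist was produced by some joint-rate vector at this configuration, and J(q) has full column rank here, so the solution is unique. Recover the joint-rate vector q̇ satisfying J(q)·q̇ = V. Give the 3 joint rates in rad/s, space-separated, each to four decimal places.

0.9630 -0.8590 0.0390

o_n = [0.2095, 0.3405, -0.0677]
J₁: ẑ×o_n = [-0.3405, 0.2095, 0.0000], ω = ẑ
J2: z=[0.9336, 0.3584, 0.0000] o=[-0.0466, 0.1214, 0.1200] → [-0.0673, 0.1752, 0.1128, 0.9336, 0.3584, 0.0000]
J3: z=[0.3072, -0.8002, -0.5150] o=[-0.0798, 0.2079, -0.0343] → [0.0950, -0.1387, 0.2722, 0.3072, -0.8002, -0.5150]
q̇ = J⁺·V = [0.9630, -0.8590, 0.0390]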